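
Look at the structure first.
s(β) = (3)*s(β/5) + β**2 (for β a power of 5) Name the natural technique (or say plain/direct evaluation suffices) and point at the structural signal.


Best approach: the master substitution — recursion at β/5 is multiplicative in the index; logarithmic reindexing via β = 5^m linearizes it.


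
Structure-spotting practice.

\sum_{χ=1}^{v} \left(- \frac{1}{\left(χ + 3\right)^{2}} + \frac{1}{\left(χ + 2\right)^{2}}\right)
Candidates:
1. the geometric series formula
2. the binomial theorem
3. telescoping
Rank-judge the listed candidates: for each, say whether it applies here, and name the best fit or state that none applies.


Technique: telescoping — difference-of-shifts structure (each term adds \frac{1}{\left(χ + 2\right)^{2}}, then subtracts its one-index-advanced value, which the following term adds back) leaves only the first and last pieces standing.
- the geometric series formula — there is no constant term-to-term ratio.
- the binomial theorem — the summand does not match any term pattern of an expanded binomial power.
- telescoping: applies; the problem has the shape this method handles.


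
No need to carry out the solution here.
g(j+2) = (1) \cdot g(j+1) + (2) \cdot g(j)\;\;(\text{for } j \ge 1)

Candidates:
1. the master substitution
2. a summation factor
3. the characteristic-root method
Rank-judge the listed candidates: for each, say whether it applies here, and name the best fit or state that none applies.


Method: the characteristic-root method — the recurrence is linear and homogeneous with constant coefficients, so the ansatz r^j turns it into a polynomial equation for r.
- the master substitution: the recursion shifts the index rather than dividing it.
- a summation factor — the recurrence reaches back more than one step, outside the first-order family a summation factor normalizes.
- the characteristic-root method: yes, a natural case for it.


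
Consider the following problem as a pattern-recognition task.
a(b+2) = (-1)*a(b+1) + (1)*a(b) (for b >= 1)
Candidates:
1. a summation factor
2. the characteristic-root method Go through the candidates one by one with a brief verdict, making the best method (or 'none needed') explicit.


Best approach: the characteristic-root method — this is the constant-coefficient homogeneous case — the whole solution in b reduces to a polynomial's roots.
- a summation factor: a summation factor telescopes one-step recursions; this one carries higher-order memory.
- the characteristic-root method: yes, a natural case for it.


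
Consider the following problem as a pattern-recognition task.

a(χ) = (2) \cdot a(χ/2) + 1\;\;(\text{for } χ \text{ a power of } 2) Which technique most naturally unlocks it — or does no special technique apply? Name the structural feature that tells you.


Diagnosis: the master substitution — treat m = log base 2 of χ as the new clock: one recursion step advances m by one while χ scales by 2.


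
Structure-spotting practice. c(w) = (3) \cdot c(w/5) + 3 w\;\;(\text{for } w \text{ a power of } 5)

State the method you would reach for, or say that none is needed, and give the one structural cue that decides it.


Technique: the master substitution — the argument shrinks by the factor 5, so measure the index on a logarithmic scale and the recursion becomes a shift.


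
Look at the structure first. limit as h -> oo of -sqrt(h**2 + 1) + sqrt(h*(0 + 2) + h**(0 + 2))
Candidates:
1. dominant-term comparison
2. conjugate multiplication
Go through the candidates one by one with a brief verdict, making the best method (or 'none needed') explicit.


Verdict: conjugate multiplication — the ∞ − ∞ radical form is the exact trigger for the conjugate maneuver.
- dominant-term comparison: this is not a rational comparison of growth rates at infinity.
- conjugate multiplication — applicable, and directly so.


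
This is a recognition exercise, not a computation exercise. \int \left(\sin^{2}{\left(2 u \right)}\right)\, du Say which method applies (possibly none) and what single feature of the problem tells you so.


Method: a trigonometric identity — \sin^{2}{\left(2 u \right)} calls for power reduction: rewrite via double angles before any antiderivative is attempted.


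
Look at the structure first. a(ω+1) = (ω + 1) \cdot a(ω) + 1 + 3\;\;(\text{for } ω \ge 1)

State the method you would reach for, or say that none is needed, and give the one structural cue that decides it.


Method: a summation factor — rescale the sequence by the product of the weights ω + 1 so far — the recurrence collapses to a plain running sum.


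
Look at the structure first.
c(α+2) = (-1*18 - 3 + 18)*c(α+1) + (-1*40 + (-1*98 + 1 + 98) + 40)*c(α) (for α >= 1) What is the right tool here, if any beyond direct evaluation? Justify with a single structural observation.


Diagnosis: the characteristic-root method — every coefficient is a fixed number and the forcing is zero — substitute r^α and read off the root equation.


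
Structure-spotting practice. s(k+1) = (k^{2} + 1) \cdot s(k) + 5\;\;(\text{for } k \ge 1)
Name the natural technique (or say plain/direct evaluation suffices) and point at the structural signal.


Technique: a summation factor — one step of memory with a weight k^{2} + 1 that changes as the index grows — the summation-factor construction is built for this.


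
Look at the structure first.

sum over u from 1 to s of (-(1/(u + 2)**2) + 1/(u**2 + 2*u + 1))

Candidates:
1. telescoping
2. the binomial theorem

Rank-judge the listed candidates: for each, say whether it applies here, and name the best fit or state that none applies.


Diagnosis: telescoping — a difference of consecutive values of one function (1/(u**2 + 2*u + 1) at one index and the next) — telescoping by construction.
- telescoping — yes, a natural case for it.
- the binomial theorem — no binomial coefficients pair with matched powers.


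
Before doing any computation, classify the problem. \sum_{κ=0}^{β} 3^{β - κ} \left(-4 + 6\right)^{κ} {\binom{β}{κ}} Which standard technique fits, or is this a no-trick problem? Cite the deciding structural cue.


Verdict: the binomial theorem — terms weighting {\binom{β}{κ}} against matched powers of (-4 + 6) and 3 reassemble into ((-4 + 6) + 3)^β by the binomial theorem.


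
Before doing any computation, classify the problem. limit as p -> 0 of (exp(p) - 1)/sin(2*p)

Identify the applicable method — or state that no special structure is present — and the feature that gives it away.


Technique: l'Hôpital's rule (0/0) — plug in 0: top and bottom both hit zero, so differentiate each and retry. A local series expansion at the point resolves it as well; the rule is the packaged version of that step.


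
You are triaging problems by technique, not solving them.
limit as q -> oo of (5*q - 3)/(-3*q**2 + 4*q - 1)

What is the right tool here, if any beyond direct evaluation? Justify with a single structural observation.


Method: dominant-term comparison — divide through by the highest power of q; every lower-order term dies and the dominant terms decide the limit. As a single quotient, the ∞/∞ shape would yield to repeated differentiation as well — the growth comparison gets there in one look.


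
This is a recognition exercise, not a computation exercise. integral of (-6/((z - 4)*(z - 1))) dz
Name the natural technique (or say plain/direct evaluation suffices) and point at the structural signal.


Verdict: partial fractions — the bottom factors while the top stays lower-degree — split into simple fractions and integrate piece by piece.


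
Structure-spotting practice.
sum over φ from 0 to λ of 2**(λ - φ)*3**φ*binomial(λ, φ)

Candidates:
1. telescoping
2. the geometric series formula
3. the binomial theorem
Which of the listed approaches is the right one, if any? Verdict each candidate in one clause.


Best approach: the binomial theorem — binomial(λ, φ) weighting matched powers of 3 and 2 is the expanded form of (3 + 2)^λ — fold it back up.
- telescoping: writing out consecutive terms as given produces no pairwise cancellation.
- the geometric series formula — the ratio of consecutive terms depends on the index.
- the binomial theorem — a fit — the right tool for this form.


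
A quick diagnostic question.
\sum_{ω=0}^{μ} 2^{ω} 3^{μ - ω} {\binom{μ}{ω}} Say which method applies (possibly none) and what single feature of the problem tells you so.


Best approach: the binomial theorem — the summand is term ω of a binomial expansion in 2 and 3; the whole sum is a single power.


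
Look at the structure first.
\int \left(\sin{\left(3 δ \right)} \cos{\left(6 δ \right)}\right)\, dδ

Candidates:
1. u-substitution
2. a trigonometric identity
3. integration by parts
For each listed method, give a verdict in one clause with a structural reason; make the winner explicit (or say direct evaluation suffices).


Verdict: a trigonometric identity — split \sin{\left(3 δ \right)} \cos{\left(6 δ \right)} with the angle-addition identities: the resulting sum integrates term by term.
- u-substitution: no subexpression of the integrand pairs with its own derivative as a factor — individual terms may offer their own substitutions, but any change of variable covering the whole integral would have to be constructed from outside the expression.
- a trigonometric identity — a fit — the right tool for this form.
- integration by parts: not the natural route: no polynomial-kernel product appears — a recursive parts reduction of the trigonometric product exists, but the identity rewrite is direct.


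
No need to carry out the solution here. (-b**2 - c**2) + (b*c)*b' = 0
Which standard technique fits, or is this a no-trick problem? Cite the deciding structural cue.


Technique: the homogeneous substitution — scaling c and b together leaves the slope fixed — it depends only on b/c, so substitute the ratio. Rearranged, this also fits the Bernoulli template directly; the homogeneous substitution reads the structure without the rearrangement.


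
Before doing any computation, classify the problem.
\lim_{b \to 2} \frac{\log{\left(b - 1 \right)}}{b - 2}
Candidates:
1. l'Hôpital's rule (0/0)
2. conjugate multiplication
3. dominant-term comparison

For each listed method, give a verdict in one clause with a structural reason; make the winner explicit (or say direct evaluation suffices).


Diagnosis: l'Hôpital's rule (0/0) — numerator and denominator both vanish at 2 — a genuine 0/0 form, which is exactly when l'Hôpital applies. A first-order expansion at the point is an equally standard path; the rule packages it.
- l'Hôpital's rule (0/0) — applies; the problem has the shape this method handles.
- conjugate multiplication — there is no infinity-minus-infinity radical difference to rationalize.
- dominant-term comparison: leading-power comparison does not apply to this form.


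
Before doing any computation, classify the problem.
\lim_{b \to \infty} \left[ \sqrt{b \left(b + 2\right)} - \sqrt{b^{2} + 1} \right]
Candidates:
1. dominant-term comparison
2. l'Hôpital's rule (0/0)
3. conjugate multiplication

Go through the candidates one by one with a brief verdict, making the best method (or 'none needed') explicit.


Method: conjugate multiplication — the ∞ − ∞ radical form is the exact trigger for the conjugate maneuver.
- dominant-term comparison: this limit is not decided by comparing polynomial growth at infinity.
- l'Hôpital's rule (0/0) — substitution produces ∞ − ∞ rather than a vanishing quotient; the rule needs a 0/0 ratio to act on.
- conjugate multiplication: yes, a natural case for it.


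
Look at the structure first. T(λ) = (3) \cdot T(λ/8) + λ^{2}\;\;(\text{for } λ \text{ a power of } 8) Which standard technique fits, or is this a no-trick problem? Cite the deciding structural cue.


Diagnosis: the master substitution — the argument shrinks by the factor 8, so measure the index on a logarithmic scale and the recursion becomes a shift.


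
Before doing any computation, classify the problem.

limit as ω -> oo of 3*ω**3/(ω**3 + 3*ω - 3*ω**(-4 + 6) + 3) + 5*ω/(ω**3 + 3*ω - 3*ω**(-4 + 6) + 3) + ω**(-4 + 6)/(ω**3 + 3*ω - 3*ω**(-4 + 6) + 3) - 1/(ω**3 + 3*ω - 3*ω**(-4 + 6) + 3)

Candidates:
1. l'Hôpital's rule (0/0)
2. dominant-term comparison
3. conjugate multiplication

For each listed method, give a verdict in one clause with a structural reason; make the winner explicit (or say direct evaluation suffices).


Diagnosis: dominant-term comparison — at large ω only the top-degree terms survive; compare the leading terms and the limit falls out.
- l'Hôpital's rule (0/0) — as a single quotient the expression runs to ∞/∞ at the limit point — an at-infinity form of the rule would apply, though the leading-growth comparison is the direct reading.
- dominant-term comparison: applicable, and directly so.
- conjugate multiplication: multiplying by a conjugate would not remove any indeterminacy here.


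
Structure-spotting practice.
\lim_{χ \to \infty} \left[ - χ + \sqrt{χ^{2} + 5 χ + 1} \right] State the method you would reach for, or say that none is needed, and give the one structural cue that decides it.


Method: conjugate multiplication — both pieces blow up but their difference is finite; the conjugate trick rationalizes \sqrt{χ^{2} + 5 χ + 1} - χ.


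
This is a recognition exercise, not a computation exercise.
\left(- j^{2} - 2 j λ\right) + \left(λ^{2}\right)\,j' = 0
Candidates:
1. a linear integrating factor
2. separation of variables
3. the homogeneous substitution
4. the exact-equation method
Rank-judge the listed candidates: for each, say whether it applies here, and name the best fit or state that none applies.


Verdict: the homogeneous substitution — the slope's numerator and denominator share total degree; set v = j/λ and the equation drops to separable form. A Bernoulli rewrite works here as the equation stands — the homogeneous substitution is the more immediate reading.
- a linear integrating factor — a nonlinear term in the unknown puts this outside the integrating-factor template.
- separation of variables — no algebra isolates the independent variable on one side and the unknown on the other.
- the homogeneous substitution: yes, a natural case for it.
- the exact-equation method — exactness fails on the nose — the mixed partials do not match.


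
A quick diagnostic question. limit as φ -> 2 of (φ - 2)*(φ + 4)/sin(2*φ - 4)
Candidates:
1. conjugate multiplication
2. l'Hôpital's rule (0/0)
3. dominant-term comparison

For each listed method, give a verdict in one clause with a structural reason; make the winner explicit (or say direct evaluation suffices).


Best approach: l'Hôpital's rule (0/0) — numerator and denominator both vanish at 2 — a genuine 0/0 form, which is exactly when l'Hôpital applies. Expanding numerator and denominator to first order gives the same value — the rule automates exactly that.
- conjugate multiplication: no divergent radical difference is present for a conjugate pair to cancel.
- l'Hôpital's rule (0/0) — applicable, and directly so.
- dominant-term comparison: no dominant power emerges to decide the limit by degree comparison.


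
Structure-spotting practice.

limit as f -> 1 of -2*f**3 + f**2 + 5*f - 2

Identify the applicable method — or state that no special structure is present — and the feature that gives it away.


Verdict: no special technique — the expression is continuous at 1 — substitute and evaluate; no indeterminate form appears.


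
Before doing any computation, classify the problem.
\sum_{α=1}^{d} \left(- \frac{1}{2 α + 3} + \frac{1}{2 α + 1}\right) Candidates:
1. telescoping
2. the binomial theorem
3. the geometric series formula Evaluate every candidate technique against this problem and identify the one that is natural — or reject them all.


Best approach: telescoping — consecutive terms evaluate one function at adjacent indices (\frac{1}{2 α + 1} is its current value): one term's tail is the next term's head, so the chain collapses.
- telescoping: applicable, and directly so.
- the binomial theorem: no binomial coefficients pair with matched powers.
- the geometric series formula — the term-to-term ratio drifts with the index — the one thing the geometric formula cannot absorb.


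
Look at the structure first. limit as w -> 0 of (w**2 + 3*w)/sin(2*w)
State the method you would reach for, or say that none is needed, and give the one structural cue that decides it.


Verdict: l'Hôpital's rule (0/0) — plug in 0: top and bottom both hit zero, so differentiate each and retry. One could equally expand both pieces locally and compare leading terms; the rule does that in one stroke.


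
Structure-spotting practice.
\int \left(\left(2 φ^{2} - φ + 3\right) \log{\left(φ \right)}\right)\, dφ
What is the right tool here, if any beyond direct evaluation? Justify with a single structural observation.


Best approach: integration by parts — \log{\left(φ \right)} is the classic u in parts — its derivative is a plain reciprocal while 2 φ^{2} - φ + 3 absorbs the dv role.


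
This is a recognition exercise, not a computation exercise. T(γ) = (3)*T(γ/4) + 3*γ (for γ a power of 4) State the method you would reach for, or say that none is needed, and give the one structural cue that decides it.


Best approach: the master substitution — index division is the fingerprint: γ/4 in the recursive call means substitute γ = 4^m.


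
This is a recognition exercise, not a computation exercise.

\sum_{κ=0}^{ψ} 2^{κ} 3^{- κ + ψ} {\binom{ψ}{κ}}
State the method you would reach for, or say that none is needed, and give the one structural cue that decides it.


Best approach: the binomial theorem — the summand is term κ of a binomial expansion in 2 and 3; the whole sum is a single power.


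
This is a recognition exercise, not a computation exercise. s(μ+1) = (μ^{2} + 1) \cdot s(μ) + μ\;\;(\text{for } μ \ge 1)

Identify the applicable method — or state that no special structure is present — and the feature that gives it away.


Best approach: a summation factor — with the index-dependent coefficient μ^{2} + 1, dividing by the cumulative product turns the left side into a pure difference.


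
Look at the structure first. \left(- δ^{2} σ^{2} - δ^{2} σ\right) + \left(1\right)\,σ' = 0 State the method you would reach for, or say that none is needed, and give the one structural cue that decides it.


Diagnosis: separation of variables — all dependence on the two variables factors apart, the defining separable shape. This doubles as a Bernoulli equation in the unknown as written; dividing and integrating works on it directly.


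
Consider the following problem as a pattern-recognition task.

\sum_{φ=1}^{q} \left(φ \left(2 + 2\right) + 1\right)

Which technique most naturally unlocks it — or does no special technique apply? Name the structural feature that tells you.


Technique: no special technique — nothing telescopes and nothing is geometric; polynomial terms in φ sum term by term.


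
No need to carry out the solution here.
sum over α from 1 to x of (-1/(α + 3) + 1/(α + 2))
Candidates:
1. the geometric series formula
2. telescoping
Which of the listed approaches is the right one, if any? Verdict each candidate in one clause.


Technique: telescoping — consecutive terms evaluate one function at adjacent indices (1/(α + 2) is its current value): one term's tail is the next term's head, so the chain collapses.
- the geometric series formula — the term-to-term ratio drifts with the index — the one thing the geometric formula cannot absorb.
- telescoping — yes, a natural case for it.


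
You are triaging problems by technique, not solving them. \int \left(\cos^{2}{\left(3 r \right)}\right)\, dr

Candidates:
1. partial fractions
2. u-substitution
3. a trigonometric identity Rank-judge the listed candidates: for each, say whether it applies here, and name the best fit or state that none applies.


Verdict: a trigonometric identity — the exponent on \cos^{2}{\left(3 r \right)} is even — the power-reduction identity is the standard preprocessing step.
- partial fractions: the expression is not a ratio of polynomials that decomposes further.
- u-substitution: no subexpression of the integrand pairs with its own derivative as a factor — individual terms may offer their own substitutions, but any change of variable covering the whole integral would have to be constructed from outside the expression.
- a trigonometric identity: yes — fits the structure here.


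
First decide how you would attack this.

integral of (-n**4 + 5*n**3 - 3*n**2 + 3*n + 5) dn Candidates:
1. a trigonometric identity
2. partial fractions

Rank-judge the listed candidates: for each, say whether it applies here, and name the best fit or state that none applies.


Best approach: no special technique — scan for structure and find none: constant multiples of powers of n, integrate directly.
- a trigonometric identity — with no trigonometric functions present, identity rewriting has no target.
- partial fractions — the expression is not a ratio of polynomials that decomposes further.


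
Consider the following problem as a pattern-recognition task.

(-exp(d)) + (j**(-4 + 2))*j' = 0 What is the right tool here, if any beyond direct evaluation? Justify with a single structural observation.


Verdict: separation of variables — solved for the derivative, the right side splits multiplicatively into a function of each variable alone — divide and integrate each side. The cross-partial test also passes here (vacuously, each side single-variable); the potential-function route would work, separation is simply more immediate.


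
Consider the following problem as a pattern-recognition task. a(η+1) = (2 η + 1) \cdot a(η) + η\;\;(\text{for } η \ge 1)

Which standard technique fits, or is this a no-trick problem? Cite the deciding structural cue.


Method: a summation factor — rescale the sequence by the product of the weights 2 η + 1 so far — the recurrence collapses to a plain running sum.


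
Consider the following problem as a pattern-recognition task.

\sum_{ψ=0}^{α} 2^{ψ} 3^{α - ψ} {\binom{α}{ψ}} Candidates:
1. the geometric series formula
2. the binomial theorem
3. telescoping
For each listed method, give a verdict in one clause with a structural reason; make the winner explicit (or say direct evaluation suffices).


Method: the binomial theorem — {\binom{α}{ψ}} weighting matched powers of 2 and 3 is the expanded form of (2 + 3)^α — fold it back up.
- the geometric series formula — consecutive terms are not related by a fixed multiplier.
- the binomial theorem — yes — fits the structure here.
- telescoping: in the displayed form, no term reappears at a neighboring index to cancel against.


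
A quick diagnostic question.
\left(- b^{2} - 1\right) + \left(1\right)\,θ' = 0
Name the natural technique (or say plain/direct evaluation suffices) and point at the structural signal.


Diagnosis: no special technique — solved for the derivative, θ never appears on the right — this is a direct integration in b, not a differential-equations problem at heart.


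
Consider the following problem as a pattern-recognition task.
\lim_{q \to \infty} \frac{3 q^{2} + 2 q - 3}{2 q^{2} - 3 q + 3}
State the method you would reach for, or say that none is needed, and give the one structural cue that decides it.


Verdict: dominant-term comparison — at large q only the top-degree terms survive; compare the leading terms and the limit falls out. Differentiating the expression as a single quotient would eventually settle it as well; matching dominant growth settles it immediately.


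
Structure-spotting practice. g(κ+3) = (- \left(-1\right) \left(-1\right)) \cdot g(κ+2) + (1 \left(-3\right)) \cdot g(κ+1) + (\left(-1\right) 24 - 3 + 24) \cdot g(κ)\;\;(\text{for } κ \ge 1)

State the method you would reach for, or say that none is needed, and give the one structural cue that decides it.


Technique: the characteristic-root method — linear, homogeneous, constant coefficients: solutions of the form r^κ exist — find the roots of the characteristic polynomial.


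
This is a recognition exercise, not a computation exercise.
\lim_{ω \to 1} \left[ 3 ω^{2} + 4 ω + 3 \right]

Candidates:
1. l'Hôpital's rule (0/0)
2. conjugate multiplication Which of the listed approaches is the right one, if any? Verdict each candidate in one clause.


Diagnosis: no special technique — the expression is continuous at 1 — substitute and evaluate; no indeterminate form appears.
- l'Hôpital's rule (0/0): substituting the point produces a determinate value, not a 0 over 0 clash.
- conjugate multiplication: the conjugate move applies to radical differences, which this is not.


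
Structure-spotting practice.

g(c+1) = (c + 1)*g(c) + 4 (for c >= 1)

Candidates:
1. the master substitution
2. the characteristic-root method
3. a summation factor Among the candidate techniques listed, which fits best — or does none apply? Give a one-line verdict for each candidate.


Technique: a summation factor — rescale the sequence by the product of the weights c + 1 so far — the recurrence collapses to a plain running sum.
- the master substitution: this is shift-type recursion, outside the divide-and-conquer template.
- the characteristic-root method: the coefficients vary with the index, breaking the constant-coefficient structure the method needs.
- a summation factor — yes — fits the structure here.


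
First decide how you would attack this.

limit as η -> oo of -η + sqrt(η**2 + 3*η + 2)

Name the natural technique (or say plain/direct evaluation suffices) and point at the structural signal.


Diagnosis: conjugate multiplication — sqrt(η**2 + 3*η + 2) and η both blow up, but their difference is tame once the conjugate rationalizes it.


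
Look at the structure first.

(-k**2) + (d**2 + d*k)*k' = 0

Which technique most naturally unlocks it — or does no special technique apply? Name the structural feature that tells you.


Method: the homogeneous substitution — the slope is degree-zero homogeneous: the ratio substitution v = k/d collapses it. Rewriting — with the variables' roles exchanged where the shape demands it — would expose a Bernoulli structure too; the homogeneous substitution simply reads the degrees directly.


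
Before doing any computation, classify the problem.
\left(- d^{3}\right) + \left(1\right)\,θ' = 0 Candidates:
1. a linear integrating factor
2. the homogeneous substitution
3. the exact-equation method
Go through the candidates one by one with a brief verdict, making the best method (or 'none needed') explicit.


Technique: no special technique — solved for the derivative, θ never appears on the right — this is a direct integration in d, not a differential-equations problem at heart.
- a linear integrating factor — the linear template holds only trivially here (the unknown is absent, so the coefficient is zero) — the method is not the natural label.
- the homogeneous substitution — the ratio of the variables does not determine the slope.
- the exact-equation method — no dependence on the unknown anywhere: exactness is a label without content here.


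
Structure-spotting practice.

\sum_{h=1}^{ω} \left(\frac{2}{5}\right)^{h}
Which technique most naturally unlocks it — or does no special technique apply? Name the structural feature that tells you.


Diagnosis: the geometric series formula — the ratio of consecutive terms is the constant \frac{2}{5}, independent of the index — a geometric sum.


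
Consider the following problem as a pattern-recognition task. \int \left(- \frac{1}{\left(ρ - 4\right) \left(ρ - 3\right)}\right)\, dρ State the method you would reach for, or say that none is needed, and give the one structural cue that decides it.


Method: partial fractions — the bottom factors while the top stays lower-degree — split into simple fractions and integrate piece by piece.


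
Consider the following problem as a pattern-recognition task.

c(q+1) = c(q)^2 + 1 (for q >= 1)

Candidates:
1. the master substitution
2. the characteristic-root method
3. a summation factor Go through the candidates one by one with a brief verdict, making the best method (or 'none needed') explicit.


Diagnosis: no special technique — the update rule curves (it is not linear in the unknown sequence), so no superposition-based closed form attaches — iterate or study it directly.
- the master substitution — this is shift-type recursion, outside the divide-and-conquer template.
- the characteristic-root method — the recursion is nonlinear in the sequence values, so no linear-modes ansatz applies.
- a summation factor — no summation factor applies — the rule is not linear in the sequence values.


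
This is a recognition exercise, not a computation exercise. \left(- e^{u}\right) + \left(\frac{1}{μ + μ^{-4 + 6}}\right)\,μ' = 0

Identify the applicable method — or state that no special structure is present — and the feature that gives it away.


Verdict: separation of variables — solved for the derivative, the right side splits multiplicatively into a function of each variable alone — divide and integrate each side. A Bernoulli substitution applies to this equation as given; separation takes the same equation in its displayed form.


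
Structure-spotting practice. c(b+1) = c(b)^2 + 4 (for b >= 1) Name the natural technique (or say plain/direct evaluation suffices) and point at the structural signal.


Best approach: no special technique — a nonlinear dependence on earlier terms breaks linearity, and with it every superposition-based closed form.


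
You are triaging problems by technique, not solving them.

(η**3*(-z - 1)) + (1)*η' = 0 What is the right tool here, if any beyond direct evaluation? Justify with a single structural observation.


Best approach: separation of variables — solved for the derivative, the right side splits multiplicatively into a function of each variable alone — divide and integrate each side.


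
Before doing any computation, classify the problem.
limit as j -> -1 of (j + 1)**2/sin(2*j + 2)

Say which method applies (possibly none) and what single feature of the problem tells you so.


Technique: l'Hôpital's rule (0/0) — numerator and denominator both vanish at -1 — a genuine 0/0 form, which is exactly when l'Hôpital applies. One could equally expand both pieces locally and compare leading terms; the rule does that in one stroke.


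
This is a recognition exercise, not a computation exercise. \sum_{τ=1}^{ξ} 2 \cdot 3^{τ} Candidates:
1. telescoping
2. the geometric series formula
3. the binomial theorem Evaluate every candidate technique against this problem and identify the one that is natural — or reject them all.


Diagnosis: the geometric series formula — term-over-term division gives 3 every time — index-free ratio, geometric sum formula applies.
- telescoping — as presented, consecutive terms share no shifted copy to cancel against — no rewrite is on display to change that.
- the geometric series formula — a fit — the right tool for this form.
- the binomial theorem — there is no sum-raised-to-a-power identity hiding in these terms.


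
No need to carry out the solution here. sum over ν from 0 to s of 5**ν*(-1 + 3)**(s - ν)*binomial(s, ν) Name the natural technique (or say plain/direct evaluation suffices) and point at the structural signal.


Method: the binomial theorem — binomial coefficients against complementary powers of 5 and (-1 + 3): recognize the binomial expansion and resum.


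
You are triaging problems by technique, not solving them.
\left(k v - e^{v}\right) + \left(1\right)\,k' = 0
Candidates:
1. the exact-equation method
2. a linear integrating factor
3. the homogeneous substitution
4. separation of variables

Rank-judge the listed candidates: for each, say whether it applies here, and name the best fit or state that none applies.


Technique: a linear integrating factor — first power of k, nonzero forcing: the integrating-factor recipe applies verbatim with p = v.
- the exact-equation method: exactness fails on the nose — the mixed partials do not match.
- a linear integrating factor: applicable, and directly so.
- the homogeneous substitution: solved for the derivative, the right side changes under joint scaling of the two variables.
- separation of variables: the two dependences do not factor apart.


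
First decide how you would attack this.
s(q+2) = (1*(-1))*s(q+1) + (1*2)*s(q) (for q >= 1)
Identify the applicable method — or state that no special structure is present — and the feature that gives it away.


Method: the characteristic-root method — fixed numeric weights on consecutive terms and no forcing term added: the root method in its home territory.


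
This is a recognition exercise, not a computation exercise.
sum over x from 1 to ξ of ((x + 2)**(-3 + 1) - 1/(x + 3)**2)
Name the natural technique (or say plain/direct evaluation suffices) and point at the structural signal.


Best approach: telescoping — write out three consecutive terms and watch the interior cancel: the advanced copy one term subtracts reappears as the very next term's leading piece, pair after pair.


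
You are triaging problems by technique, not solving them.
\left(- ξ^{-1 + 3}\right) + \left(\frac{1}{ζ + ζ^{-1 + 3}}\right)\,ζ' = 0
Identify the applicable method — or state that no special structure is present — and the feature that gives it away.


Best approach: separation of variables — a product of single-variable factors, ξ^{-1 + 3} and (ζ + ζ^{-1 + 3}) — the textbook separable form. A Bernoulli substitution applies to this equation as given; separation takes the same equation in its displayed form.


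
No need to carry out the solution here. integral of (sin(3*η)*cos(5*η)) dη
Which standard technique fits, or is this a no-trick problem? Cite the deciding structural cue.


Best approach: a trigonometric identity — the identity turns sin(3*η)*cos(5*η) into two lone cosines/sines, each trivially integrable.


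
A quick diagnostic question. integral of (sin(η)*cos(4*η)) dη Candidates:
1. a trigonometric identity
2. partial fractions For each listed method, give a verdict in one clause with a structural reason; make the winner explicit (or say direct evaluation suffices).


Method: a trigonometric identity — distinct frequencies under one product (sin(η)*cos(4*η)): the product-to-sum identity is the systematic route to an integrable form.
- a trigonometric identity: applicable, and directly so.
- partial fractions — the expression is not a ratio of polynomials that decomposes further.


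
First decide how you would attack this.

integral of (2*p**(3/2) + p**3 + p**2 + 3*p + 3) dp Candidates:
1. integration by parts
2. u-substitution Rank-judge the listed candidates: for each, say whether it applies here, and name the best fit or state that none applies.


Technique: no special technique — nothing composite, nothing rational, nothing trigonometric — each constant-multiple power of p integrates by the power rule alone.
- integration by parts — the nonconstant-polynomial-times-standard-kernel pattern (an exp, sine, cosine, or logarithm partner) is absent.
- u-substitution — no subexpression of the integrand serves as a whole-integral substitution inner — individual terms may offer their own, but none carries its derivative as a factor of the full integrand; a working change of variable would have to be constructed from outside the expression.


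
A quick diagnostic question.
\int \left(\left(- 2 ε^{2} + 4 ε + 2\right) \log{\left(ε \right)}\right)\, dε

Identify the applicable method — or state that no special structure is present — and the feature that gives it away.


Best approach: integration by parts — take \log{\left(ε \right)} as the piece to differentiate: what remains is a power-rule integral in disguise.


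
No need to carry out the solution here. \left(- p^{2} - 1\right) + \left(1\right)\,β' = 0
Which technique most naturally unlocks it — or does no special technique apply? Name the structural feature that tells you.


Verdict: no special technique — solved for the derivative, no β appears — this is antidifferentiation in p wearing ODE clothing.


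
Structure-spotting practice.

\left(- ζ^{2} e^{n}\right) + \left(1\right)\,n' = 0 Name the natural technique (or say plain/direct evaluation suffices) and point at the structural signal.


Verdict: separation of variables — solved for the derivative, the right side factors as ζ^{2} times e^{n} — all ζ-dependence separates from all n-dependence.


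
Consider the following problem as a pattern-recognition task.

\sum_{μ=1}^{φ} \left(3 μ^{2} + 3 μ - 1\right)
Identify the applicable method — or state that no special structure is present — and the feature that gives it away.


Technique: no special technique — Faulhaber territory: sum each constant-multiple power of μ with its closed-form formula, no trick required.


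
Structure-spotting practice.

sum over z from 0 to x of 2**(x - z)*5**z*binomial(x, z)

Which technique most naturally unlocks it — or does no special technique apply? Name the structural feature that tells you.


Best approach: the binomial theorem — binomial coefficients against complementary powers of 5 and 2: recognize the binomial expansion and resum.


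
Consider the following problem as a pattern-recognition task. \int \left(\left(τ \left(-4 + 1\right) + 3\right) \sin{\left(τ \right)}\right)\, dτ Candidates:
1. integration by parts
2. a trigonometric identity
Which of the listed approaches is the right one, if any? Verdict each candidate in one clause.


Method: integration by parts — a polynomial (τ \left(-4 + 1\right) + 3) against the kernel \sin{\left(τ \right)} is the signature bounded-ladder case for integration by parts.
- integration by parts — yes, a natural case for it.
- a trigonometric identity — no even trigonometric power and no product of distinct frequencies to rewrite.


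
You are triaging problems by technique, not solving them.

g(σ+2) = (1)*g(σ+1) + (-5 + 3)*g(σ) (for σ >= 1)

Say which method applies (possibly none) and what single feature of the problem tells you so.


Method: the characteristic-root method — the recurrence is linear and homogeneous with constant coefficients, so the ansatz r^σ turns it into a polynomial equation for r.


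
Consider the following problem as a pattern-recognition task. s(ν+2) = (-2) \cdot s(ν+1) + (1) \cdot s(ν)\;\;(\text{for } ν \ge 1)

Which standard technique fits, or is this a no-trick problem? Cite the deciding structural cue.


Verdict: the characteristic-root method — shift-invariance with fixed coefficients calls for exponential trials; the characteristic polynomial finds every r^ν.


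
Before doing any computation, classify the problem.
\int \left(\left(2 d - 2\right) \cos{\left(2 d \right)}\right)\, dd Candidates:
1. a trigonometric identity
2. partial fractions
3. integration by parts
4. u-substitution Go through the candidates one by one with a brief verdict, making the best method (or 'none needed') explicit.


Technique: integration by parts — differentiate 2 d - 2, integrate \cos{\left(2 d \right)}: each pass lowers the polynomial degree, so parts terminates.
- a trigonometric identity: the trigonometric factor has no even power to reduce and no cross-frequency product to convert — the standard power-reduction and product-to-sum identities do not engage it.
- partial fractions — the expression is not a ratio of polynomials that decomposes further.
- integration by parts: yes — fits the structure here.
- u-substitution — no subexpression of the integrand pairs with its own derivative as a factor — individual terms may offer their own substitutions, but any change of variable covering the whole integral would have to be constructed from outside the expression.
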